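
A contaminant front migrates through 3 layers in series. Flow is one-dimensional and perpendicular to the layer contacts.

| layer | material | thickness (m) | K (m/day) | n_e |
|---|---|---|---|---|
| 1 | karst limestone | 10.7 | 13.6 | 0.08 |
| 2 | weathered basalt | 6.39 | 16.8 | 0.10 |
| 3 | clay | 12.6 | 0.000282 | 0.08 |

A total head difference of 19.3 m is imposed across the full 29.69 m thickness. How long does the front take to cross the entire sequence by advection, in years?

15.9

With flow normal to the layers, continuity requires the same specific discharge q through every layer.
Σ(b_i/K_i) = 10.7/13.6 + 6.39/16.8 + 12.6/0.000282 = 44682 d.
q = Δh / Σ(b_i/K_i) = 19.3 / 44682 = 0.0004319 m/day.
In each layer the seepage velocity is v_i = q/n_i, so the layer transit time is t_i = b_i·n_i / q:
  layer 1 (karst limestone): t_1 = 10.7 × 0.08 / 0.0004319 = 1982 d
  layer 2 (weathered basalt): t_2 = 6.39 × 0.10 / 0.0004319 = 1479 d
  layer 3 (clay): t_3 = 12.6 × 0.08 / 0.0004319 = 2334 d
Total t = Σ t_i = 5795 days = 15.87 years.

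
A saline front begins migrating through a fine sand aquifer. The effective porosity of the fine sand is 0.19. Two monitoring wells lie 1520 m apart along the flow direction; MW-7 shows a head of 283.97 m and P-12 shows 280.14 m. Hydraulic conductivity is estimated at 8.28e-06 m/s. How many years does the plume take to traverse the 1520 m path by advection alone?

Convert K: 8.28e-06 m/s × 86400 = 0.7154 m/day.
Hydraulic gradient i = (283.97 − 280.14) / 1520 = 3.83 / 1520 = 0.002520.
Darcy flux q = K · i = 0.7154 × 0.002520 = 0.001803 m/day.
Seepage velocity v = q / n_e = 0.001803 / 0.19 = 0.009487 m/day.
Travel time t = L / v = 1520 / 0.009487 = 1.602e+05 days = 438.6 years.

439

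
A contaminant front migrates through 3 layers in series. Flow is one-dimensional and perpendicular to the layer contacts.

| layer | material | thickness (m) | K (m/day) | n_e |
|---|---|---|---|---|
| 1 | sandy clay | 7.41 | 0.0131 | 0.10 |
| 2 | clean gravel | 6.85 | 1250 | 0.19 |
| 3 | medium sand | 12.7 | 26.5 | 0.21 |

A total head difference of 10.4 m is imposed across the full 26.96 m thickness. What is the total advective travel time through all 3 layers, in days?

With flow normal to the layers, continuity requires the same specific discharge q through every layer.
Σ(b_i/K_i) = 7.41/0.0131 + 6.85/1250 + 12.7/26.5 = 566.1 d.
q = Δh / Σ(b_i/K_i) = 10.4 / 566.1 = 0.01837 m/day.
In each layer the seepage velocity is v_i = q/n_i, so the layer transit time is t_i = b_i·n_i / q:
  layer 1 (sandy clay): t_1 = 7.41 × 0.10 / 0.01837 = 40.34 d
  layer 2 (clean gravel): t_2 = 6.85 × 0.19 / 0.01837 = 70.85 d
  layer 3 (medium sand): t_3 = 12.7 × 0.21 / 0.01837 = 145.2 d
Total t = Σ t_i = 256.4 days.

256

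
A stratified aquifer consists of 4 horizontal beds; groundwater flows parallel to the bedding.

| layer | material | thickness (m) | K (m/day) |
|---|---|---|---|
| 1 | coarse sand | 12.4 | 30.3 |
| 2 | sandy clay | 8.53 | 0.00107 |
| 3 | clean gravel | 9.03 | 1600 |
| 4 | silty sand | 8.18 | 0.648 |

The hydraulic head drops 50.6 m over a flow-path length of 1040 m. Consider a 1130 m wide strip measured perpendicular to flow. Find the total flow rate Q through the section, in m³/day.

Flow is parallel to layering, so each bed carries its own Darcy discharge and the transmissivities add.
Σ(K_i·b_i) = 30.3×12.4 + 0.00107×8.53 + 1600×9.03 + 0.648×8.18 = 14829 m²/day.
Hydraulic gradient i = Δh / L = 50.6 / 1040 = 0.04865.
Q = Σ(K_i·b_i) · W · i = 14829 × 1130 × 0.04865 = 8.153e+05 m³/day.

815000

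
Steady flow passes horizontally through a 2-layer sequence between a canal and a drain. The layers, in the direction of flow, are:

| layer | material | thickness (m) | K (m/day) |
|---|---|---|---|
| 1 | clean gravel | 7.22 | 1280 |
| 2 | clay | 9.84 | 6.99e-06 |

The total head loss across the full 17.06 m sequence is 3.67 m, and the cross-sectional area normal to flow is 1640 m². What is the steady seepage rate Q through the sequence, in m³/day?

Flow is perpendicular to layering, so the layers act in series and the equivalent K is the thickness-weighted harmonic mean.
Total thickness L = 7.22 + 9.84 = 17.06 m.
Σ(b_i/K_i) = 7.22/1280 + 9.84/6.99e-06 = 1.408e+06 d.
K_eq = L / Σ(b_i/K_i) = 17.06 / 1.408e+06 = 1.212e-05 m/day.
Q = K_eq · A · (Δh/L) = 1.212e-05 × 1640 × (3.67/17.06) = 0.004276 m³/day.

0.00428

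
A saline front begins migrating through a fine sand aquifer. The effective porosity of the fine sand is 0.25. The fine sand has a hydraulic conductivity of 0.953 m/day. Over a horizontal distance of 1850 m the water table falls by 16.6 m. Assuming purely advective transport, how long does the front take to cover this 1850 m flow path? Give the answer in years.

148

Hydraulic gradient i = Δh / L = 16.6 / 1850 = 0.008973.
Darcy flux q = K · i = 0.9530 × 0.008973 = 0.008551 m/day.
Seepage velocity v = q / n_e = 0.008551 / 0.25 = 0.03420 m/day.
Travel time t = L / v = 1850 / 0.03420 = 54086 days = 148.1 years.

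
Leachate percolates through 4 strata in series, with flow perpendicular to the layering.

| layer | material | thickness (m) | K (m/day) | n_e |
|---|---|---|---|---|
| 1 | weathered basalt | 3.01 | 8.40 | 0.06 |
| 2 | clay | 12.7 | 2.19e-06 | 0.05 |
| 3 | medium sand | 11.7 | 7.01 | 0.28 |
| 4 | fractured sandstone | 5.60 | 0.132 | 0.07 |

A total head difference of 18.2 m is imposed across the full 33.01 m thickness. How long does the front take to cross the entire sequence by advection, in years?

With flow normal to the layers, continuity requires the same specific discharge q through every layer.
Σ(b_i/K_i) = 3.01/8.40 + 12.7/2.19e-06 + 11.7/7.01 + 5.60/0.132 = 5.799e+06 d.
q = Δh / Σ(b_i/K_i) = 18.2 / 5.799e+06 = 3.138e-06 m/day.
In each layer the seepage velocity is v_i = q/n_i, so the layer transit time is t_i = b_i·n_i / q:
  layer 1 (weathered basalt): t_1 = 3.01 × 0.06 / 3.138e-06 = 57545 d
  layer 2 (clay): t_2 = 12.7 × 0.05 / 3.138e-06 = 2.023e+05 d
  layer 3 (medium sand): t_3 = 11.7 × 0.28 / 3.138e-06 = 1.044e+06 d
  layer 4 (fractured sandstone): t_4 = 5.60 × 0.07 / 3.138e-06 = 1.249e+05 d
Total t = Σ t_i = 1.429e+06 days = 3911 years.

3910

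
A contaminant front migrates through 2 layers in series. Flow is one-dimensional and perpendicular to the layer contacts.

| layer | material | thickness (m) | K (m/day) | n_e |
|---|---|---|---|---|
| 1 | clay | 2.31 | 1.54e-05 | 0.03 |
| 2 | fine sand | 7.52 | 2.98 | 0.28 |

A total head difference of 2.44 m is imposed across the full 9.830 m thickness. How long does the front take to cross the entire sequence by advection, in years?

366

With flow normal to the layers, continuity requires the same specific discharge q through every layer.
Σ(b_i/K_i) = 2.31/1.54e-05 + 7.52/2.98 = 1.500e+05 d.
q = Δh / Σ(b_i/K_i) = 2.44 / 1.500e+05 = 1.627e-05 m/day.
In each layer the seepage velocity is v_i = q/n_i, so the layer transit time is t_i = b_i·n_i / q:
  layer 1 (clay): t_1 = 2.31 × 0.03 / 1.627e-05 = 4260 d
  layer 2 (fine sand): t_2 = 7.52 × 0.28 / 1.627e-05 = 1.294e+05 d
Total t = Σ t_i = 1.337e+05 days = 366.1 years.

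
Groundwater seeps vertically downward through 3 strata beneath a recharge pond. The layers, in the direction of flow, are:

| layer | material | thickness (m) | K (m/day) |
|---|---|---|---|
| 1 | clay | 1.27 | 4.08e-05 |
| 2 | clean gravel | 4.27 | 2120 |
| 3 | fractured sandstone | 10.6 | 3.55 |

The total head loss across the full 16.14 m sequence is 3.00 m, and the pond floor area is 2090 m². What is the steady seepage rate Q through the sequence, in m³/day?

0.201

Flow is perpendicular to layering, so the layers act in series and the equivalent K is the thickness-weighted harmonic mean.
Total thickness L = 1.27 + 4.27 + 10.6 = 16.14 m.
Σ(b_i/K_i) = 1.27/4.08e-05 + 4.27/2120 + 10.6/3.55 = 31130 d.
K_eq = L / Σ(b_i/K_i) = 16.14 / 31130 = 0.0005185 m/day.
Q = K_eq · A · (Δh/L) = 0.0005185 × 2090 × (3.00/16.14) = 0.2014 m³/day.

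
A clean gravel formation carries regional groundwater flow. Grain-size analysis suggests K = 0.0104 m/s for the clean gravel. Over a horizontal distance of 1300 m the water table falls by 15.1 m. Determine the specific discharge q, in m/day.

Convert K: 0.0104 m/s × 86400 = 898.6 m/day.
Hydraulic gradient i = Δh / L = 15.1 / 1300 = 0.01162.
Specific discharge q = K · i = 898.6 × 0.01162 = 10.44 m/day.

10.4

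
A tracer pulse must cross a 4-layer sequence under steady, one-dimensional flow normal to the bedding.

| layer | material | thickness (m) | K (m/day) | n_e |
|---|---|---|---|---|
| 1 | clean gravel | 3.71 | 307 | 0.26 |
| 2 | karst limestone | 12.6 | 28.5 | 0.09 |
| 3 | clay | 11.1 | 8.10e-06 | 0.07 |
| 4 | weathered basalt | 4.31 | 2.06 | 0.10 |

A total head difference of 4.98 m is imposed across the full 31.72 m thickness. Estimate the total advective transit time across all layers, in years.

2490

With flow normal to the layers, continuity requires the same specific discharge q through every layer.
Σ(b_i/K_i) = 3.71/307 + 12.6/28.5 + 11.1/8.10e-06 + 4.31/2.06 = 1.370e+06 d.
q = Δh / Σ(b_i/K_i) = 4.98 / 1.370e+06 = 3.634e-06 m/day.
In each layer the seepage velocity is v_i = q/n_i, so the layer transit time is t_i = b_i·n_i / q:
  layer 1 (clean gravel): t_1 = 3.71 × 0.26 / 3.634e-06 = 2.654e+05 d
  layer 2 (karst limestone): t_2 = 12.6 × 0.09 / 3.634e-06 = 3.120e+05 d
  layer 3 (clay): t_3 = 11.1 × 0.07 / 3.634e-06 = 2.138e+05 d
  layer 4 (weathered basalt): t_4 = 4.31 × 0.10 / 3.634e-06 = 1.186e+05 d
Total t = Σ t_i = 9.099e+05 days = 2491 years.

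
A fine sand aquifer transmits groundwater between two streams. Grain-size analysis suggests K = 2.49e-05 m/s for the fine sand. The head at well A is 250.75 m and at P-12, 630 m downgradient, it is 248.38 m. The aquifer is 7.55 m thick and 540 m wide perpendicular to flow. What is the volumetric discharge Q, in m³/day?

Convert K: 2.49e-05 m/s × 86400 = 2.151 m/day.
Cross-sectional area A = 540 × 7.55 = 4077 m².
Hydraulic gradient i = (250.75 − 248.38) / 630 = 2.37 / 630 = 0.003762.
Darcy's law: Q = K · A · i = 2.151 × 4077 × 0.003762 = 33.00 m³/day.

33.0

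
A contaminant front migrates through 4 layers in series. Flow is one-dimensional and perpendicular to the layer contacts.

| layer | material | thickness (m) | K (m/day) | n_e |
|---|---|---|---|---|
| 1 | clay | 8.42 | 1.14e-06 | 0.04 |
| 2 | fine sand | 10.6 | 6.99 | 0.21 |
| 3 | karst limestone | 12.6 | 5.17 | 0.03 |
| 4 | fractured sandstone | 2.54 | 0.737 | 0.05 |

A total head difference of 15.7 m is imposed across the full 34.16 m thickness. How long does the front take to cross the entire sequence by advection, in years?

With flow normal to the layers, continuity requires the same specific discharge q through every layer.
Σ(b_i/K_i) = 8.42/1.14e-06 + 10.6/6.99 + 12.6/5.17 + 2.54/0.737 = 7.386e+06 d.
q = Δh / Σ(b_i/K_i) = 15.7 / 7.386e+06 = 2.126e-06 m/day.
In each layer the seepage velocity is v_i = q/n_i, so the layer transit time is t_i = b_i·n_i / q:
  layer 1 (clay): t_1 = 8.42 × 0.04 / 2.126e-06 = 1.584e+05 d
  layer 2 (fine sand): t_2 = 10.6 × 0.21 / 2.126e-06 = 1.047e+06 d
  layer 3 (karst limestone): t_3 = 12.6 × 0.03 / 2.126e-06 = 1.778e+05 d
  layer 4 (fractured sandstone): t_4 = 2.54 × 0.05 / 2.126e-06 = 59746 d
Total t = Σ t_i = 1.443e+06 days = 3951 years.

3950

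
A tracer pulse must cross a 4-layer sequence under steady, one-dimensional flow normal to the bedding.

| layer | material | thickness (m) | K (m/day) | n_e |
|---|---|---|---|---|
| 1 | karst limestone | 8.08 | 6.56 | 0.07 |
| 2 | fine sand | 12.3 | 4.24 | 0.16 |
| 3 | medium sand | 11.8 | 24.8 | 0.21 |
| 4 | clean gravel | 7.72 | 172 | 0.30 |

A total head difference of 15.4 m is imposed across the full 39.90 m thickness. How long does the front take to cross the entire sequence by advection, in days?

2.21

With flow normal to the layers, continuity requires the same specific discharge q through every layer.
Σ(b_i/K_i) = 8.08/6.56 + 12.3/4.24 + 11.8/24.8 + 7.72/172 = 4.653 d.
q = Δh / Σ(b_i/K_i) = 15.4 / 4.653 = 3.309 m/day.
In each layer the seepage velocity is v_i = q/n_i, so the layer transit time is t_i = b_i·n_i / q:
  layer 1 (karst limestone): t_1 = 8.08 × 0.07 / 3.309 = 0.1709 d
  layer 2 (fine sand): t_2 = 12.3 × 0.16 / 3.309 = 0.5947 d
  layer 3 (medium sand): t_3 = 11.8 × 0.21 / 3.309 = 0.7488 d
  layer 4 (clean gravel): t_4 = 7.72 × 0.30 / 3.309 = 0.6998 d
Total t = Σ t_i = 2.214 days.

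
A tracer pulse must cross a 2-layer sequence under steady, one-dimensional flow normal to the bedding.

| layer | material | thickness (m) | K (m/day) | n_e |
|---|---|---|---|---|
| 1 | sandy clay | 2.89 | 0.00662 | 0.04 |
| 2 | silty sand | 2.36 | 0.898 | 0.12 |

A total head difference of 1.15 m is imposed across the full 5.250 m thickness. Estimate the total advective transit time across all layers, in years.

With flow normal to the layers, continuity requires the same specific discharge q through every layer.
Σ(b_i/K_i) = 2.89/0.00662 + 2.36/0.898 = 439.2 d.
q = Δh / Σ(b_i/K_i) = 1.15 / 439.2 = 0.002618 m/day.
In each layer the seepage velocity is v_i = q/n_i, so the layer transit time is t_i = b_i·n_i / q:
  layer 1 (sandy clay): t_1 = 2.89 × 0.04 / 0.002618 = 44.15 d
  layer 2 (silty sand): t_2 = 2.36 × 0.12 / 0.002618 = 108.2 d
Total t = Σ t_i = 152.3 days = 0.4170 years.

0.417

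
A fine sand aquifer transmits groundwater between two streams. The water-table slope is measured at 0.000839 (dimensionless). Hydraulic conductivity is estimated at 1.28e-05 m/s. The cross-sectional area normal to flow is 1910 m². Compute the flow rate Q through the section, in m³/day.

Convert K: 1.28e-05 m/s × 86400 = 1.106 m/day.
Hydraulic gradient i = 0.000839.
Darcy's law: Q = K · A · i = 1.106 × 1910 × 0.0008390 = 1.772 m³/day.

1.77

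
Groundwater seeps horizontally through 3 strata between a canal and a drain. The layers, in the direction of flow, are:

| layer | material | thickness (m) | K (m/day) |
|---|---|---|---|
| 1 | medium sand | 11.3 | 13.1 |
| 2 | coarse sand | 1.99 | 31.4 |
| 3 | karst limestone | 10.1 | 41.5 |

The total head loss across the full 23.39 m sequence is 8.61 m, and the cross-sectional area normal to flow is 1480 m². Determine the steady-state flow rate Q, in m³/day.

10900

Flow is perpendicular to layering, so the layers act in series and the equivalent K is the thickness-weighted harmonic mean.
Total thickness L = 11.3 + 1.99 + 10.1 = 23.39 m.
Σ(b_i/K_i) = 11.3/13.1 + 1.99/31.4 + 10.1/41.5 = 1.169 d.
K_eq = L / Σ(b_i/K_i) = 23.39 / 1.169 = 20.00 m/day.
Q = K_eq · A · (Δh/L) = 20.00 × 1480 × (8.61/23.39) = 10897 m³/day.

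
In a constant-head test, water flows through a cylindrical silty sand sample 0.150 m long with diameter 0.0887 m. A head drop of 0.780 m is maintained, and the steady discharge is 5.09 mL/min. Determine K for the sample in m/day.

Cross-sectional area A = π·(d/2)² = π × (0.0887/2)² = 0.006179 m².
Convert discharge: 5.09 mL/min = 8.483e-08 m³/s.
Darcy's law rearranged: K = Q·L / (A·Δh) = 8.483e-08 × 0.150 / (0.006179 × 0.780) = 2.640e-06 m/s = 0.2281 m/day.

0.228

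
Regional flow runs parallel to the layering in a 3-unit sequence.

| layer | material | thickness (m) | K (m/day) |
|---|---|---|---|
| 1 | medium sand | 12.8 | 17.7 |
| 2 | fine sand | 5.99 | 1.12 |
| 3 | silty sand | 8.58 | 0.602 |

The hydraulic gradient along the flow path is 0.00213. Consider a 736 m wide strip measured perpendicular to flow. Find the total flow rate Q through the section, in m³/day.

Flow is parallel to layering, so each bed carries its own Darcy discharge and the transmissivities add.
Σ(K_i·b_i) = 17.7×12.8 + 1.12×5.99 + 0.602×8.58 = 238.4 m²/day.
Hydraulic gradient i = 0.00213.
Q = Σ(K_i·b_i) · W · i = 238.4 × 736 × 0.002130 = 373.8 m³/day.

374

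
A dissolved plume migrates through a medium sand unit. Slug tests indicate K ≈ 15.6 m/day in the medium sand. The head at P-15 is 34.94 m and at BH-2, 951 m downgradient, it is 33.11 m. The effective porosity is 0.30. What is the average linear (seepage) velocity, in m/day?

0.100

Hydraulic gradient i = (34.94 − 33.11) / 951 = 1.83 / 951 = 0.001924.
Darcy flux q = K · i = 15.60 × 0.001924 = 0.03002 m/day.
Seepage velocity v = q / n_e = 0.03002 / 0.30 = 0.1001 m/day.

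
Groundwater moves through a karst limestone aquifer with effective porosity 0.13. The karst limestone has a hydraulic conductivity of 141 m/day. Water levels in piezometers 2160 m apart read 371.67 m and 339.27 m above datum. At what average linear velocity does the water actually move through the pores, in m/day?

Hydraulic gradient i = (371.67 − 339.27) / 2160 = 32.4 / 2160 = 0.01500.
Darcy flux q = K · i = 141.0 × 0.01500 = 2.115 m/day.
Seepage velocity v = q / n_e = 2.115 / 0.13 = 16.27 m/day.

16.3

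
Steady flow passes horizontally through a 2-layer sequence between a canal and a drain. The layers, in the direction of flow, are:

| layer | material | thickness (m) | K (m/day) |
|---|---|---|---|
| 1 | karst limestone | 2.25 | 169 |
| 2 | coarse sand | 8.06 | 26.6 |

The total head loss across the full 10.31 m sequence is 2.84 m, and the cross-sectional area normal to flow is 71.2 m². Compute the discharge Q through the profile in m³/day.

639

Flow is perpendicular to layering, so the layers act in series and the equivalent K is the thickness-weighted harmonic mean.
Total thickness L = 2.25 + 8.06 = 10.31 m.
Σ(b_i/K_i) = 2.25/169 + 8.06/26.6 = 0.3163 d.
K_eq = L / Σ(b_i/K_i) = 10.31 / 0.3163 = 32.59 m/day.
Q = K_eq · A · (Δh/L) = 32.59 × 71.2 × (2.84/10.31) = 639.2 m³/day.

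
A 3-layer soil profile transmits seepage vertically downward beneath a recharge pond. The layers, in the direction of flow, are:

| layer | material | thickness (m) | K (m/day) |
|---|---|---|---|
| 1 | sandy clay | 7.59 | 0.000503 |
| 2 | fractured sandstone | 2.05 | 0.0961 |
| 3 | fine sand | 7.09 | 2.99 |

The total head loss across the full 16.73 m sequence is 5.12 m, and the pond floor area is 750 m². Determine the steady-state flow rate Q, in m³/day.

0.254

Flow is perpendicular to layering, so the layers act in series and the equivalent K is the thickness-weighted harmonic mean.
Total thickness L = 7.59 + 2.05 + 7.09 = 16.73 m.
Σ(b_i/K_i) = 7.59/0.000503 + 2.05/0.0961 + 7.09/2.99 = 15113 d.
K_eq = L / Σ(b_i/K_i) = 16.73 / 15113 = 0.001107 m/day.
Q = K_eq · A · (Δh/L) = 0.001107 × 750 × (5.12/16.73) = 0.2541 m³/day.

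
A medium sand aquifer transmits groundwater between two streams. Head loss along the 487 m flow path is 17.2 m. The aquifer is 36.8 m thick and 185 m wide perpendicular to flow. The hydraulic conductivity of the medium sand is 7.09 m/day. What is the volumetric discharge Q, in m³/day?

1700

Cross-sectional area A = 185 × 36.8 = 6808 m².
Hydraulic gradient i = Δh / L = 17.2 / 487 = 0.03532.
Darcy's law: Q = K · A · i = 7.090 × 6808 × 0.03532 = 1705 m³/day.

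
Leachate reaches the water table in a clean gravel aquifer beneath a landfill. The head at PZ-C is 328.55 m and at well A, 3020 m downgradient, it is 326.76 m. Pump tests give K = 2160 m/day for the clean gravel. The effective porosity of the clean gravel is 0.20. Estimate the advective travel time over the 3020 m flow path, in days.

Hydraulic gradient i = (328.55 − 326.76) / 3020 = 1.79 / 3020 = 0.0005927.
Darcy flux q = K · i = 2160 × 0.0005927 = 1.280 m/day.
Seepage velocity v = q / n_e = 1.280 / 0.20 = 6.401 m/day.
Travel time t = L / v = 3020 / 6.401 = 471.8 days.

472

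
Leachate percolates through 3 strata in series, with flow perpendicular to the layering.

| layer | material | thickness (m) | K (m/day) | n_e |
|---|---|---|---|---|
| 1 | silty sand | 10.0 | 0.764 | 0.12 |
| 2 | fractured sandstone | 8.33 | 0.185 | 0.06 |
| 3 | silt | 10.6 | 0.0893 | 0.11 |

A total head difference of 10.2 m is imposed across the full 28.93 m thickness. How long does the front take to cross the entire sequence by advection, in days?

49.7

With flow normal to the layers, continuity requires the same specific discharge q through every layer.
Σ(b_i/K_i) = 10.0/0.764 + 8.33/0.185 + 10.6/0.0893 = 176.8 d.
q = Δh / Σ(b_i/K_i) = 10.2 / 176.8 = 0.05769 m/day.
In each layer the seepage velocity is v_i = q/n_i, so the layer transit time is t_i = b_i·n_i / q:
  layer 1 (silty sand): t_1 = 10.0 × 0.12 / 0.05769 = 20.80 d
  layer 2 (fractured sandstone): t_2 = 8.33 × 0.06 / 0.05769 = 8.664 d
  layer 3 (silt): t_3 = 10.6 × 0.11 / 0.05769 = 20.21 d
Total t = Σ t_i = 49.68 days.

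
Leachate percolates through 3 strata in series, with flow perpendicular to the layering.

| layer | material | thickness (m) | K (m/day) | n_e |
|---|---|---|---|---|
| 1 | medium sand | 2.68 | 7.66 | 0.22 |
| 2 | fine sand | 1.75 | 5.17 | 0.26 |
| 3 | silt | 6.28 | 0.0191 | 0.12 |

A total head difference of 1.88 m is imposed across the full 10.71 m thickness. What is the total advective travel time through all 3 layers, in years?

With flow normal to the layers, continuity requires the same specific discharge q through every layer.
Σ(b_i/K_i) = 2.68/7.66 + 1.75/5.17 + 6.28/0.0191 = 329.5 d.
q = Δh / Σ(b_i/K_i) = 1.88 / 329.5 = 0.005706 m/day.
In each layer the seepage velocity is v_i = q/n_i, so the layer transit time is t_i = b_i·n_i / q:
  layer 1 (medium sand): t_1 = 2.68 × 0.22 / 0.005706 = 103.3 d
  layer 2 (fine sand): t_2 = 1.75 × 0.26 / 0.005706 = 79.74 d
  layer 3 (silt): t_3 = 6.28 × 0.12 / 0.005706 = 132.1 d
Total t = Σ t_i = 315.1 days = 0.8628 years.

0.863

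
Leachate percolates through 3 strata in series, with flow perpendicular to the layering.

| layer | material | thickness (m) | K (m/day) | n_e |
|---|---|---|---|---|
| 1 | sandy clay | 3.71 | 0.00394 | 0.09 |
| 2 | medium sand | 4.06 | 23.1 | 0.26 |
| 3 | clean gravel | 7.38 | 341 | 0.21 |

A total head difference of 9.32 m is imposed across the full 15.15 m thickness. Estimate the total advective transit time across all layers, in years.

0.813

With flow normal to the layers, continuity requires the same specific discharge q through every layer.
Σ(b_i/K_i) = 3.71/0.00394 + 4.06/23.1 + 7.38/341 = 941.8 d.
q = Δh / Σ(b_i/K_i) = 9.32 / 941.8 = 0.009896 m/day.
In each layer the seepage velocity is v_i = q/n_i, so the layer transit time is t_i = b_i·n_i / q:
  layer 1 (sandy clay): t_1 = 3.71 × 0.09 / 0.009896 = 33.74 d
  layer 2 (medium sand): t_2 = 4.06 × 0.26 / 0.009896 = 106.7 d
  layer 3 (clean gravel): t_3 = 7.38 × 0.21 / 0.009896 = 156.6 d
Total t = Σ t_i = 297.0 days = 0.8132 years.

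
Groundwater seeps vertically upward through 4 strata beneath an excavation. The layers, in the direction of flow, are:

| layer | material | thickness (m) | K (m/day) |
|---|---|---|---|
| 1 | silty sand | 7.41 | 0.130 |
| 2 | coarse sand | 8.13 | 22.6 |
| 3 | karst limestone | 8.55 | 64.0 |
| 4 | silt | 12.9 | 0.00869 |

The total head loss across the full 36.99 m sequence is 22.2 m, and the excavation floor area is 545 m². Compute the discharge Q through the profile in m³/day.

7.85

Flow is perpendicular to layering, so the layers act in series and the equivalent K is the thickness-weighted harmonic mean.
Total thickness L = 7.41 + 8.13 + 8.55 + 12.9 = 36.99 m.
Σ(b_i/K_i) = 7.41/0.130 + 8.13/22.6 + 8.55/64.0 + 12.9/0.00869 = 1542 d.
K_eq = L / Σ(b_i/K_i) = 36.99 / 1542 = 0.02399 m/day.
Q = K_eq · A · (Δh/L) = 0.02399 × 545 × (22.2/36.99) = 7.847 m³/day.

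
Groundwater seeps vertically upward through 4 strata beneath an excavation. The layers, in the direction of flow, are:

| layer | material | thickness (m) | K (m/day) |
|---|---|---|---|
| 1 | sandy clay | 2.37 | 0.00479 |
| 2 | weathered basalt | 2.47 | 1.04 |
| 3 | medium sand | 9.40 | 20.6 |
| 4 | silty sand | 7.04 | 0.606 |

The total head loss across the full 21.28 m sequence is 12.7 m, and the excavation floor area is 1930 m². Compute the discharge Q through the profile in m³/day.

Flow is perpendicular to layering, so the layers act in series and the equivalent K is the thickness-weighted harmonic mean.
Total thickness L = 2.37 + 2.47 + 9.40 + 7.04 = 21.28 m.
Σ(b_i/K_i) = 2.37/0.00479 + 2.47/1.04 + 9.40/20.6 + 7.04/0.606 = 509.2 d.
K_eq = L / Σ(b_i/K_i) = 21.28 / 509.2 = 0.04179 m/day.
Q = K_eq · A · (Δh/L) = 0.04179 × 1930 × (12.7/21.28) = 48.13 m³/day.

48.1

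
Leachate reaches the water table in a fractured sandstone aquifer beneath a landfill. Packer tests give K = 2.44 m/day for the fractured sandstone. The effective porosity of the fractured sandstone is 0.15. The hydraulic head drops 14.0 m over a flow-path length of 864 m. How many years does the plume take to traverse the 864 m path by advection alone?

8.97

Hydraulic gradient i = Δh / L = 14.0 / 864 = 0.01620.
Darcy flux q = K · i = 2.440 × 0.01620 = 0.03954 m/day.
Seepage velocity v = q / n_e = 0.03954 / 0.15 = 0.2636 m/day.
Travel time t = L / v = 864 / 0.2636 = 3278 days = 8.975 years.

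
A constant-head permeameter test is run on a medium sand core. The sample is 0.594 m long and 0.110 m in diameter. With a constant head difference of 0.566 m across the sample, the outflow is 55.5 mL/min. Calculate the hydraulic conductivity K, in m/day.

Cross-sectional area A = π·(d/2)² = π × (0.110/2)² = 0.009503 m².
Convert discharge: 55.5 mL/min = 9.250e-07 m³/s.
Darcy's law rearranged: K = Q·L / (A·Δh) = 9.250e-07 × 0.594 / (0.009503 × 0.566) = 0.0001021 m/s = 8.826 m/day.

8.83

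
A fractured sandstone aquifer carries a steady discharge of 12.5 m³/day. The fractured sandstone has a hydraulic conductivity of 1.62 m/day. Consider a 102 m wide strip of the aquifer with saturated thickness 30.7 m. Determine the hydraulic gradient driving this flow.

Cross-sectional area A = 102 × 30.7 = 3131 m².
From Q = K·A·i, i = Q / (K·A) = 12.5 / (1.620 × 3131) = 0.002464.

0.00246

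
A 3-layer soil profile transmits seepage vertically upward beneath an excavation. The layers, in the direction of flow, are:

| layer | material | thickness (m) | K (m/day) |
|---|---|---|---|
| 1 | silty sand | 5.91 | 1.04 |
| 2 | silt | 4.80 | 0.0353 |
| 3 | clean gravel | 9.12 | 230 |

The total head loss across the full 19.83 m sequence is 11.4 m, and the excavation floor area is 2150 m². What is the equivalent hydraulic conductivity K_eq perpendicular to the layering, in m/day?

0.140

Flow is perpendicular to layering, so the layers act in series and the equivalent K is the thickness-weighted harmonic mean.
Total thickness L = 5.91 + 4.80 + 9.12 = 19.83 m.
Σ(b_i/K_i) = 5.91/1.04 + 4.80/0.0353 + 9.12/230 = 141.7 d.
K_eq = L / Σ(b_i/K_i) = 19.83 / 141.7 = 0.1399 m/day.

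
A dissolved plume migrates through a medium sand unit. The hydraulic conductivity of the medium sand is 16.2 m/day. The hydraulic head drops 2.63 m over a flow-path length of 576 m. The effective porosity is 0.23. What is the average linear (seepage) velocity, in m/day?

Hydraulic gradient i = Δh / L = 2.63 / 576 = 0.004566.
Darcy flux q = K · i = 16.20 × 0.004566 = 0.07397 m/day.
Seepage velocity v = q / n_e = 0.07397 / 0.23 = 0.3216 m/day.

0.322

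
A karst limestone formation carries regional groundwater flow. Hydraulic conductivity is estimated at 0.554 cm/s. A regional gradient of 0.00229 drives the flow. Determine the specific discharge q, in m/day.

Convert K: 0.554 cm/s × 864 = 478.7 m/day.
Hydraulic gradient i = 0.00229.
Specific discharge q = K · i = 478.7 × 0.002290 = 1.096 m/day.

1.10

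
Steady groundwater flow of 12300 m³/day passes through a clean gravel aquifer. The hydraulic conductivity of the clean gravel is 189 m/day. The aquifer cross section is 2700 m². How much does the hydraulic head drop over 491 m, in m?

From Q = K·A·i, i = Q / (K·A) = 12300 / (189.0 × 2700) = 0.02410.
Head loss Δh = i · L = 0.02410 × 491 = 11.83 m.

11.8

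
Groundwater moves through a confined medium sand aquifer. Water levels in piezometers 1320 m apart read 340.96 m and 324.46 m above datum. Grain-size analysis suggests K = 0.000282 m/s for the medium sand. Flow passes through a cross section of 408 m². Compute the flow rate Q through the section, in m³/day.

124

Convert K: 0.000282 m/s × 86400 = 24.36 m/day.
Hydraulic gradient i = (340.96 − 324.46) / 1320 = 16.5 / 1320 = 0.01250.
Darcy's law: Q = K · A · i = 24.36 × 408.0 × 0.01250 = 124.3 m³/day.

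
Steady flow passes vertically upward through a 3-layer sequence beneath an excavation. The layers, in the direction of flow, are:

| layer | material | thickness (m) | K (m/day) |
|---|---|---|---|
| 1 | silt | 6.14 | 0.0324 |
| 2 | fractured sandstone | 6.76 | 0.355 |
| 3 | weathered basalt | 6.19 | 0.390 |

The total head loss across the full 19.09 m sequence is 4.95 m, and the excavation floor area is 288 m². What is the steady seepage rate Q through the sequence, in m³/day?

Flow is perpendicular to layering, so the layers act in series and the equivalent K is the thickness-weighted harmonic mean.
Total thickness L = 6.14 + 6.76 + 6.19 = 19.09 m.
Σ(b_i/K_i) = 6.14/0.0324 + 6.76/0.355 + 6.19/0.390 = 224.4 d.
K_eq = L / Σ(b_i/K_i) = 19.09 / 224.4 = 0.08506 m/day.
Q = K_eq · A · (Δh/L) = 0.08506 × 288 × (4.95/19.09) = 6.352 m³/day.

6.35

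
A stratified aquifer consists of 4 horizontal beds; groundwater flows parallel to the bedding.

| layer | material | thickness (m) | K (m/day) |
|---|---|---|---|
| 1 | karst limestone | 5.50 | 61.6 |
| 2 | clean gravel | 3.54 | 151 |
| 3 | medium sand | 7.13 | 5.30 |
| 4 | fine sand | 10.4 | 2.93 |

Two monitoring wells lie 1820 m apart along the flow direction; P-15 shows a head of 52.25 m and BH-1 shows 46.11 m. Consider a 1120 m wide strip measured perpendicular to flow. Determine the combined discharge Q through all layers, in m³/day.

Flow is parallel to layering, so each bed carries its own Darcy discharge and the transmissivities add.
Σ(K_i·b_i) = 61.6×5.50 + 151×3.54 + 5.30×7.13 + 2.93×10.4 = 941.6 m²/day.
Hydraulic gradient i = (52.25 − 46.11) / 1820 = 6.14 / 1820 = 0.003374.
Q = Σ(K_i·b_i) · W · i = 941.6 × 1120 × 0.003374 = 3558 m³/day.

3560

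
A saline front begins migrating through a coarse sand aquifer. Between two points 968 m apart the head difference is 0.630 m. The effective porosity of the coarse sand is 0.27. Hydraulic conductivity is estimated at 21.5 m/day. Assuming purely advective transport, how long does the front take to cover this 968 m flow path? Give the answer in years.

Hydraulic gradient i = Δh / L = 0.630 / 968 = 0.0006508.
Darcy flux q = K · i = 21.50 × 0.0006508 = 0.01399 m/day.
Seepage velocity v = q / n_e = 0.01399 / 0.27 = 0.05183 m/day.
Travel time t = L / v = 968 / 0.05183 = 18678 days = 51.14 years.

51.1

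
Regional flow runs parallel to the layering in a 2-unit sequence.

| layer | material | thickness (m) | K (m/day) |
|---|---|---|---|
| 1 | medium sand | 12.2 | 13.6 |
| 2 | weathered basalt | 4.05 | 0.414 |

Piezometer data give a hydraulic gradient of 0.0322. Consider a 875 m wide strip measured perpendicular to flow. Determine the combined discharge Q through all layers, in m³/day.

4720

Flow is parallel to layering, so each bed carries its own Darcy discharge and the transmissivities add.
Σ(K_i·b_i) = 13.6×12.2 + 0.414×4.05 = 167.6 m²/day.
Hydraulic gradient i = 0.0322.
Q = Σ(K_i·b_i) · W · i = 167.6 × 875 × 0.03220 = 4722 m³/day.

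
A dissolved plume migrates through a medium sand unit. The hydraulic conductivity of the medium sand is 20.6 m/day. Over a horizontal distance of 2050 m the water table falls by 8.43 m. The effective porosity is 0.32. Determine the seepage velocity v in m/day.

Hydraulic gradient i = Δh / L = 8.43 / 2050 = 0.004112.
Darcy flux q = K · i = 20.60 × 0.004112 = 0.08471 m/day.
Seepage velocity v = q / n_e = 0.08471 / 0.32 = 0.2647 m/day.

0.265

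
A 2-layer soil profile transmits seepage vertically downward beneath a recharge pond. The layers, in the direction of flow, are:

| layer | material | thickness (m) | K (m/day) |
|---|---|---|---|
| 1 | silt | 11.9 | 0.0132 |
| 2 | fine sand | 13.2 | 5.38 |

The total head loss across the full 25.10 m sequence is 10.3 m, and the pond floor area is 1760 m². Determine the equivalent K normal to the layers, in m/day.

Flow is perpendicular to layering, so the layers act in series and the equivalent K is the thickness-weighted harmonic mean.
Total thickness L = 11.9 + 13.2 = 25.10 m.
Σ(b_i/K_i) = 11.9/0.0132 + 13.2/5.38 = 904.0 d.
K_eq = L / Σ(b_i/K_i) = 25.10 / 904.0 = 0.02777 m/day.

0.0278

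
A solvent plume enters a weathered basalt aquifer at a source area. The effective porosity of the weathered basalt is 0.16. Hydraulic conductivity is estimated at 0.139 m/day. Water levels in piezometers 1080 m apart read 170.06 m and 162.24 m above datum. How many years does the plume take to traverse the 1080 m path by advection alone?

470

Hydraulic gradient i = (170.06 − 162.24) / 1080 = 7.82 / 1080 = 0.007241.
Darcy flux q = K · i = 0.1390 × 0.007241 = 0.001006 m/day.
Seepage velocity v = q / n_e = 0.001006 / 0.16 = 0.006290 m/day.
Travel time t = L / v = 1080 / 0.006290 = 1.717e+05 days = 470.1 years.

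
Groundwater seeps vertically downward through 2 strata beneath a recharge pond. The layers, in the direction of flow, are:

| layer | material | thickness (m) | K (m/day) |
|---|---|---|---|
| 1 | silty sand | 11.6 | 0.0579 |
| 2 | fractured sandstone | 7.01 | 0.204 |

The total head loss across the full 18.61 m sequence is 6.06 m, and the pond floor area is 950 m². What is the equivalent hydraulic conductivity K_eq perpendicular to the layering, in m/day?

0.0793

Flow is perpendicular to layering, so the layers act in series and the equivalent K is the thickness-weighted harmonic mean.
Total thickness L = 11.6 + 7.01 = 18.61 m.
Σ(b_i/K_i) = 11.6/0.0579 + 7.01/0.204 = 234.7 d.
K_eq = L / Σ(b_i/K_i) = 18.61 / 234.7 = 0.07929 m/day.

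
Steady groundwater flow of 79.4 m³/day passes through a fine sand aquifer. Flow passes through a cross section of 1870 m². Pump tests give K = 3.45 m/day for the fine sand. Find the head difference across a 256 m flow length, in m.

3.15

From Q = K·A·i, i = Q / (K·A) = 79.4 / (3.450 × 1870) = 0.01231.
Head loss Δh = i · L = 0.01231 × 256 = 3.151 m.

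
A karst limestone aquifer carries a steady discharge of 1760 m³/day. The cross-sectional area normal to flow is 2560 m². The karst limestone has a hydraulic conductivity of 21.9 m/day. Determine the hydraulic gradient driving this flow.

0.0314

From Q = K·A·i, i = Q / (K·A) = 1760 / (21.90 × 2560) = 0.03139.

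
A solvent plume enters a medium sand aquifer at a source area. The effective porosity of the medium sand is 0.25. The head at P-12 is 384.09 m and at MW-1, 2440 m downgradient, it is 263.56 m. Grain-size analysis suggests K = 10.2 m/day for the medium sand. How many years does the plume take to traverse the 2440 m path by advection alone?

3.31

Hydraulic gradient i = (384.09 − 263.56) / 2440 = 120.53 / 2440 = 0.04940.
Darcy flux q = K · i = 10.20 × 0.04940 = 0.5039 m/day.
Seepage velocity v = q / n_e = 0.5039 / 0.25 = 2.015 m/day.
Travel time t = L / v = 2440 / 2.015 = 1211 days = 3.315 years.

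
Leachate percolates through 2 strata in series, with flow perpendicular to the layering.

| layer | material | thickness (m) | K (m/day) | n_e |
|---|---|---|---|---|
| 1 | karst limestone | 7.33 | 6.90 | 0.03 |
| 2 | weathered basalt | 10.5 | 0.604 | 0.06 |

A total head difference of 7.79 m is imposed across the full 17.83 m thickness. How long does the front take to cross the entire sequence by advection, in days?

With flow normal to the layers, continuity requires the same specific discharge q through every layer.
Σ(b_i/K_i) = 7.33/6.90 + 10.5/0.604 = 18.45 d.
q = Δh / Σ(b_i/K_i) = 7.79 / 18.45 = 0.4223 m/day.
In each layer the seepage velocity is v_i = q/n_i, so the layer transit time is t_i = b_i·n_i / q:
  layer 1 (karst limestone): t_1 = 7.33 × 0.03 / 0.4223 = 0.5207 d
  layer 2 (weathered basalt): t_2 = 10.5 × 0.06 / 0.4223 = 1.492 d
Total t = Σ t_i = 2.013 days.

2.01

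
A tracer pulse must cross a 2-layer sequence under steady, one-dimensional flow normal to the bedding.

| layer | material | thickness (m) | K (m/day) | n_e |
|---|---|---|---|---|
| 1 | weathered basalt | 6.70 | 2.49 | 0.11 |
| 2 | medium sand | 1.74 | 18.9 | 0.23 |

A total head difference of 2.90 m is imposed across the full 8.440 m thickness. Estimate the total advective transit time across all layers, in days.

1.09

With flow normal to the layers, continuity requires the same specific discharge q through every layer.
Σ(b_i/K_i) = 6.70/2.49 + 1.74/18.9 = 2.783 d.
q = Δh / Σ(b_i/K_i) = 2.90 / 2.783 = 1.042 m/day.
In each layer the seepage velocity is v_i = q/n_i, so the layer transit time is t_i = b_i·n_i / q:
  layer 1 (weathered basalt): t_1 = 6.70 × 0.11 / 1.042 = 0.7072 d
  layer 2 (medium sand): t_2 = 1.74 × 0.23 / 1.042 = 0.3840 d
Total t = Σ t_i = 1.091 days.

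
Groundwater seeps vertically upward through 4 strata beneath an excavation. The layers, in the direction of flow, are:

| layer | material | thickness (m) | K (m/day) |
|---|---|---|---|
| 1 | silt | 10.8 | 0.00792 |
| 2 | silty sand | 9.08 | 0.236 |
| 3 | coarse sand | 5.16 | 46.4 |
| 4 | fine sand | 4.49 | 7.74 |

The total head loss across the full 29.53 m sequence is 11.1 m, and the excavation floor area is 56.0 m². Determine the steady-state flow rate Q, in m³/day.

0.443

Flow is perpendicular to layering, so the layers act in series and the equivalent K is the thickness-weighted harmonic mean.
Total thickness L = 10.8 + 9.08 + 5.16 + 4.49 = 29.53 m.
Σ(b_i/K_i) = 10.8/0.00792 + 9.08/0.236 + 5.16/46.4 + 4.49/7.74 = 1403 d.
K_eq = L / Σ(b_i/K_i) = 29.53 / 1403 = 0.02105 m/day.
Q = K_eq · A · (Δh/L) = 0.02105 × 56.0 × (11.1/29.53) = 0.4431 m³/day.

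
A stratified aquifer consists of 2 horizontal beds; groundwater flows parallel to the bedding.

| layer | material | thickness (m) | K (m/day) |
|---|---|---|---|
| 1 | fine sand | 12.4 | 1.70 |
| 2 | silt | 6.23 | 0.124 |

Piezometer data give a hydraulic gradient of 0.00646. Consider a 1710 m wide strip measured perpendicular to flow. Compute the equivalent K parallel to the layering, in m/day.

Flow is parallel to layering, so each bed carries its own Darcy discharge and the transmissivities add.
Σ(K_i·b_i) = 1.70×12.4 + 0.124×6.23 = 21.85 m²/day.
Total thickness b = 18.63 m, so K_eq = Σ(K_i·b_i)/b = 1.173 m/day.

1.17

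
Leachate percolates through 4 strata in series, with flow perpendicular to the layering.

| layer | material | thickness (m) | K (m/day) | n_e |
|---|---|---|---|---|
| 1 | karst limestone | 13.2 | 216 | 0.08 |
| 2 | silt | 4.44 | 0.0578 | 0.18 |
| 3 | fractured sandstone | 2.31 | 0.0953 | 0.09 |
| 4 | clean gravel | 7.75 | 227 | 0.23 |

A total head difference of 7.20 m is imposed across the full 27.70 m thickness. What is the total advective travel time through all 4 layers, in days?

54.0

With flow normal to the layers, continuity requires the same specific discharge q through every layer.
Σ(b_i/K_i) = 13.2/216 + 4.44/0.0578 + 2.31/0.0953 + 7.75/227 = 101.2 d.
q = Δh / Σ(b_i/K_i) = 7.20 / 101.2 = 0.07118 m/day.
In each layer the seepage velocity is v_i = q/n_i, so the layer transit time is t_i = b_i·n_i / q:
  layer 1 (karst limestone): t_1 = 13.2 × 0.08 / 0.07118 = 14.84 d
  layer 2 (silt): t_2 = 4.44 × 0.18 / 0.07118 = 11.23 d
  layer 3 (fractured sandstone): t_3 = 2.31 × 0.09 / 0.07118 = 2.921 d
  layer 4 (clean gravel): t_4 = 7.75 × 0.23 / 0.07118 = 25.04 d
Total t = Σ t_i = 54.03 days.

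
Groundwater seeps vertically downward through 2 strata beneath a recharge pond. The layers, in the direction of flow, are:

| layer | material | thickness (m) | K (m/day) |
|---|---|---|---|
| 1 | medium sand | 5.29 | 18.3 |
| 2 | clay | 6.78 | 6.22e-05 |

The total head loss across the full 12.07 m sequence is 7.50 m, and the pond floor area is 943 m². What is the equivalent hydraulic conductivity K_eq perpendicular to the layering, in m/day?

Flow is perpendicular to layering, so the layers act in series and the equivalent K is the thickness-weighted harmonic mean.
Total thickness L = 5.29 + 6.78 = 12.07 m.
Σ(b_i/K_i) = 5.29/18.3 + 6.78/6.22e-05 = 1.090e+05 d.
K_eq = L / Σ(b_i/K_i) = 12.07 / 1.090e+05 = 0.0001107 m/day.

0.000111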